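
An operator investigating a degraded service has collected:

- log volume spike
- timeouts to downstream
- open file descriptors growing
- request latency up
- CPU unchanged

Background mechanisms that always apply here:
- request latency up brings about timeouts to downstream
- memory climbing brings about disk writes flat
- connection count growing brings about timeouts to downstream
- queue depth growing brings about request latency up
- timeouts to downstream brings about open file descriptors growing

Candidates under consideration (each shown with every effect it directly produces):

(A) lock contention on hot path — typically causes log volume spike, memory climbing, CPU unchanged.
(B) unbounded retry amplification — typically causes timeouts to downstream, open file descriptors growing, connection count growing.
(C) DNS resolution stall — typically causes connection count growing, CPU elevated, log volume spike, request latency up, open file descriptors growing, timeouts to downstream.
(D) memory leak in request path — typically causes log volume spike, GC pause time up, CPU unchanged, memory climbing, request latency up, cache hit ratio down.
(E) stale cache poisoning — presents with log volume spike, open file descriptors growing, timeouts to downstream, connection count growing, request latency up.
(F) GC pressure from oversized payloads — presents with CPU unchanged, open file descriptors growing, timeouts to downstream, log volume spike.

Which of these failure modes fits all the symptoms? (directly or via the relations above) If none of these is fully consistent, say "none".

D

Checking each candidate against the observations:
(A) lock contention on hot path — log volume spike ✓; timeouts to downstream ✗; open file descriptors growing ✗; request latency up ✗; CPU unchanged ✓
(B) unbounded retry amplification — does not account for log volume spike, request latency up, CPU unchanged
(C) DNS resolution stall — log volume spike ✓; timeouts to downstream ✓; open file descriptors growing ✓; request latency up ✓; CPU unchanged ✗
(D) memory leak in request path — accounts for every observation (timeouts to downstream via request latency up → timeouts to downstream)
(E) stale cache poisoning — does not account for CPU unchanged
(F) GC pressure from oversized payloads — does not account for request latency up
(D) is the only candidate with no mismatches.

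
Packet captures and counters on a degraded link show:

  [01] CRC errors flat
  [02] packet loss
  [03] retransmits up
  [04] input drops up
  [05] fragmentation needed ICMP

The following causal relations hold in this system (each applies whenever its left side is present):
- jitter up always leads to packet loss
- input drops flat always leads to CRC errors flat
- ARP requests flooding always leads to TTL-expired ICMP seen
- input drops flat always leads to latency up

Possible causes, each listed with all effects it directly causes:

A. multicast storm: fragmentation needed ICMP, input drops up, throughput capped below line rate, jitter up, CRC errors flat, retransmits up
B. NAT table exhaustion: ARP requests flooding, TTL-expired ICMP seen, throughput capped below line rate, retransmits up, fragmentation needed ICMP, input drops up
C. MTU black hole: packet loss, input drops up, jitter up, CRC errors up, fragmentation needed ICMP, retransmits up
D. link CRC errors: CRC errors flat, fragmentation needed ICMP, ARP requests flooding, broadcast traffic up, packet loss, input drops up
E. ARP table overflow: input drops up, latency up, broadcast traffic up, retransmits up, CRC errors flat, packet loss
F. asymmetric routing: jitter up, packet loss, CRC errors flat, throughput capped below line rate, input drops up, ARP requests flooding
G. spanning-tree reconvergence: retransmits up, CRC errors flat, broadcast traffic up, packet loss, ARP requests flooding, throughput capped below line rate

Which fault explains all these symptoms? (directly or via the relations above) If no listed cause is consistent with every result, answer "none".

Testing each hypothesis:
(A) multicast storm — accounts for every observation (packet loss via jitter up → packet loss)
(B) NAT table exhaustion — does not account for CRC errors flat, packet loss
(C) MTU black hole — CRC errors flat ✗; packet loss ✓; retransmits up ✓; input drops up ✓; fragmentation needed ICMP ✓
(D) link CRC errors — does not account for retransmits up
(E) ARP table overflow — CRC errors flat ✓; packet loss ✓; retransmits up ✓; input drops up ✓; fragmentation needed ICMP ✗
(F) asymmetric routing — CRC errors flat ✓; packet loss ✓; retransmits up ✗; input drops up ✓; fragmentation needed ICMP ✗
(G) spanning-tree reconvergence — does not account for input drops up, fragmentation needed ICMP
(A) alone accounts for all the evidence.

A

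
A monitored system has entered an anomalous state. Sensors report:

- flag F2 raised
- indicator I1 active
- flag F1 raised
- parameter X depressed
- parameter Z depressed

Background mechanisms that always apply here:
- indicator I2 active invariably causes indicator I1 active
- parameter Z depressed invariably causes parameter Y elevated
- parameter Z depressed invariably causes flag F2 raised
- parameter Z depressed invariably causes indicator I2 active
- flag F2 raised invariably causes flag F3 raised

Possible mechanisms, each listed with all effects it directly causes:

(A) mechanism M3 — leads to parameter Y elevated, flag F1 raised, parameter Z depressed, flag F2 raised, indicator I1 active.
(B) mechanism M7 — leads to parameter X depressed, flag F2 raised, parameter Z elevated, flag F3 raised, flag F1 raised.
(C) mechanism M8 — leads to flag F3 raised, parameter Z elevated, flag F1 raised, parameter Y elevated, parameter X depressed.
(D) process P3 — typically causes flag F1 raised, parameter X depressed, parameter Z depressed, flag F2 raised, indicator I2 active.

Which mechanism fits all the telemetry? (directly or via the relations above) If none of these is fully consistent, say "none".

For each candidate, compare predicted effects to what was observed:
(A) mechanism M3 — does not account for parameter X depressed
(B) mechanism M7 — fails on indicator I1 active, parameter Z depressed (predicts parameter Z elevated, not parameter Z depressed)
(C) mechanism M8 — flag F2 raised miss; indicator I1 active miss; flag F1 raised match; parameter X depressed match; parameter Z depressed miss
(D) process P3 — accounts for every observation (indicator I1 active via indicator I2 active → indicator I1 active)
Only (D) is consistent with every observation.

D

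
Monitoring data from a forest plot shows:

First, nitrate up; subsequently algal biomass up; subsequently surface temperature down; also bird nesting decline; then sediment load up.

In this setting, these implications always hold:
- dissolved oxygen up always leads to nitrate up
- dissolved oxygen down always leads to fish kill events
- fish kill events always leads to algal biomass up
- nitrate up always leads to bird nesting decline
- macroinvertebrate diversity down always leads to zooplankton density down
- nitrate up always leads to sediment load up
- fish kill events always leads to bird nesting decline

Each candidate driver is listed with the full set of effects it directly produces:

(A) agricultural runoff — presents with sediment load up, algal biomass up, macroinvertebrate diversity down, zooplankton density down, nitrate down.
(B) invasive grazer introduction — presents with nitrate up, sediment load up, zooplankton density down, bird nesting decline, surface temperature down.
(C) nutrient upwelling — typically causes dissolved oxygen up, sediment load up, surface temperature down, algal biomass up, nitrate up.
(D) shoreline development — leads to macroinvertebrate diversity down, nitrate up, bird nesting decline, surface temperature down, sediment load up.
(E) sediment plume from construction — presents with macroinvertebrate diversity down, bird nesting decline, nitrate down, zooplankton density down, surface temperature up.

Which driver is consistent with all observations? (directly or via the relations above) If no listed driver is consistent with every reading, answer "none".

C

Per-candidate check:
(A) agricultural runoff — nitrate up NO; algal biomass up yes; surface temperature down NO; bird nesting decline NO; sediment load up yes
(B) invasive grazer introduction — does not account for algal biomass up
(C) nutrient upwelling — nitrate up yes; algal biomass up yes; surface temperature down yes; bird nesting decline yes (through nitrate up → bird nesting decline); sediment load up yes
(D) shoreline development — nitrate up yes; algal biomass up NO; surface temperature down yes; bird nesting decline yes; sediment load up yes
(E) sediment plume from construction — nitrate up NO; algal biomass up NO; surface temperature down NO; bird nesting decline yes; sediment load up NO
(C) alone accounts for all the evidence.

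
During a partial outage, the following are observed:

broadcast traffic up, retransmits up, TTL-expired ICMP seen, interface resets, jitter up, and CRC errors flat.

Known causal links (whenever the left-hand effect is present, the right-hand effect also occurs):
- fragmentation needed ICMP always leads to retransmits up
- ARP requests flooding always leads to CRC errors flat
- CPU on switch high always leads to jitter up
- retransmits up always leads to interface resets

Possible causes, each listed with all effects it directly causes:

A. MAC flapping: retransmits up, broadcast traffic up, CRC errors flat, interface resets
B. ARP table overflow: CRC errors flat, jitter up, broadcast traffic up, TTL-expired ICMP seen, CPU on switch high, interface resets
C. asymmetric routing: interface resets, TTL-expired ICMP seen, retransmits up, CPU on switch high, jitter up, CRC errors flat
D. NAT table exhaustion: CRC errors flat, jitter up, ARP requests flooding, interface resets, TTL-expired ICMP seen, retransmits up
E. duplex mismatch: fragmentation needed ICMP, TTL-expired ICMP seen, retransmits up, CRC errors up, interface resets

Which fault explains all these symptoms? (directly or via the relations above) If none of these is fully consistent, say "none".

none

Per-candidate check:
(A) MAC flapping — does not account for TTL-expired ICMP seen, jitter up
(B) ARP table overflow — does not account for retransmits up
(C) asymmetric routing — does not account for broadcast traffic up
(D) NAT table exhaustion — broadcast traffic up miss; retransmits up match; TTL-expired ICMP seen match; interface resets match; jitter up match; CRC errors flat match
(E) duplex mismatch — broadcast traffic up miss; retransmits up match; TTL-expired ICMP seen match; interface resets match; jitter up miss; CRC errors flat miss
No candidate is consistent with all observations.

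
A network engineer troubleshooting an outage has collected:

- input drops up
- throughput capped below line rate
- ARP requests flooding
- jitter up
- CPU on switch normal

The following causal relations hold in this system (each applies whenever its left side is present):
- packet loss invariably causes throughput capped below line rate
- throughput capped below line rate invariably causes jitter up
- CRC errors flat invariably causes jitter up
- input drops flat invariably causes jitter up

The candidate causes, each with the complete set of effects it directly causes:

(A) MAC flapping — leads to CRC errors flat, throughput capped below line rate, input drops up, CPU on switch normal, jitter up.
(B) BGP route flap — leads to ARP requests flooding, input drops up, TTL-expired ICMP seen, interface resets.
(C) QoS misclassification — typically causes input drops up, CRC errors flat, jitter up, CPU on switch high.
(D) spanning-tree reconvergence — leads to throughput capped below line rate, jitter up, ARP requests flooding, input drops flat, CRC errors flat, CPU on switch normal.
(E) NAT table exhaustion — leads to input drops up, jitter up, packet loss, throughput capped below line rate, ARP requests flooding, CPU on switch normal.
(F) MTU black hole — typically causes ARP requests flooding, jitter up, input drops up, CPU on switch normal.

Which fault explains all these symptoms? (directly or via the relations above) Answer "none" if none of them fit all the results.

For each candidate, compare predicted effects to what was observed:
(A) MAC flapping — input drops up match; throughput capped below line rate match; ARP requests flooding miss; jitter up match; CPU on switch normal match
(B) BGP route flap — input drops up match; throughput capped below line rate miss; ARP requests flooding match; jitter up miss; CPU on switch normal miss
(C) QoS misclassification — fails on throughput capped below line rate, ARP requests flooding, CPU on switch normal (predicts CPU on switch high, not CPU on switch normal)
(D) spanning-tree reconvergence — input drops up miss; throughput capped below line rate match; ARP requests flooding match; jitter up match; CPU on switch normal match
(E) NAT table exhaustion — input drops up match; throughput capped below line rate match; ARP requests flooding match; jitter up match; CPU on switch normal match
(F) MTU black hole — input drops up match; throughput capped below line rate miss; ARP requests flooding match; jitter up match; CPU on switch normal match
Only (E) is consistent with every observation.

E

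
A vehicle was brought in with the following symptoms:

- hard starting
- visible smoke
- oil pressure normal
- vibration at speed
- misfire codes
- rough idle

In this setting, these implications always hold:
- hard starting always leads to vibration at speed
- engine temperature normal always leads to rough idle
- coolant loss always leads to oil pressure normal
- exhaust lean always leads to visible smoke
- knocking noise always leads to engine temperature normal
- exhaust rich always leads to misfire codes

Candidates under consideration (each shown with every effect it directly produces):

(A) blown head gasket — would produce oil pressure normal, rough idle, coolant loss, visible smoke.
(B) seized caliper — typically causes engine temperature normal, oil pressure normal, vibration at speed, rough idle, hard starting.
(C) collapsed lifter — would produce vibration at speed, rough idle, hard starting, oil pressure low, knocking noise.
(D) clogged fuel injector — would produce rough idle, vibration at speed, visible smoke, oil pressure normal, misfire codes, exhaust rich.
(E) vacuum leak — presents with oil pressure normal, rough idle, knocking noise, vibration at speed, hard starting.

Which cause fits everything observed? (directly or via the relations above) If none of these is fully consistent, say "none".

none

Checking each candidate against the observations:
(A) blown head gasket — hard starting ✗; visible smoke ✓; oil pressure normal ✓; vibration at speed ✗; misfire codes ✗; rough idle ✓
(B) seized caliper — hard starting ✓; visible smoke ✗; oil pressure normal ✓; vibration at speed ✓; misfire codes ✗; rough idle ✓
(C) collapsed lifter — hard starting ✓; visible smoke ✗; oil pressure normal ✗; vibration at speed ✓; misfire codes ✗; rough idle ✓
(D) clogged fuel injector — does not account for hard starting
(E) vacuum leak — does not account for visible smoke, misfire codes
Every candidate fails on at least one observation.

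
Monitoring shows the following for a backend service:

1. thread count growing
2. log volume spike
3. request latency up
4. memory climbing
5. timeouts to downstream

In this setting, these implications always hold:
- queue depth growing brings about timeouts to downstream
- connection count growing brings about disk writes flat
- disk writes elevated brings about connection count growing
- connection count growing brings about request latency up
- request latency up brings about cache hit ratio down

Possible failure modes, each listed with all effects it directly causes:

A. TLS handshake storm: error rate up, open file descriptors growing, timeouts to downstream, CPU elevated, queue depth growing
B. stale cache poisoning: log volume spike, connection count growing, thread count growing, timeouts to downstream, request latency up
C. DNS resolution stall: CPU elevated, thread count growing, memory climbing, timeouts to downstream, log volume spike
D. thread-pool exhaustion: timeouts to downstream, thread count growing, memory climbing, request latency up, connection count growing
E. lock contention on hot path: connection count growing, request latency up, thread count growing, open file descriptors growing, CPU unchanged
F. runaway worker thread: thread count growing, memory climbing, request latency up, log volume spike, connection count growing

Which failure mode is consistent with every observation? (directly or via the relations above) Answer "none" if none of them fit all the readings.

none

Per-candidate check:
(A) TLS handshake storm — thread count growing -; log volume spike -; request latency up -; memory climbing -; timeouts to downstream +
(B) stale cache poisoning — thread count growing +; log volume spike +; request latency up +; memory climbing -; timeouts to downstream +
(C) DNS resolution stall — thread count growing +; log volume spike +; request latency up -; memory climbing +; timeouts to downstream +
(D) thread-pool exhaustion — thread count growing +; log volume spike -; request latency up +; memory climbing +; timeouts to downstream +
(E) lock contention on hot path — thread count growing +; log volume spike -; request latency up +; memory climbing -; timeouts to downstream -
(F) runaway worker thread — thread count growing +; log volume spike +; request latency up +; memory climbing +; timeouts to downstream -
Every candidate fails on at least one observation.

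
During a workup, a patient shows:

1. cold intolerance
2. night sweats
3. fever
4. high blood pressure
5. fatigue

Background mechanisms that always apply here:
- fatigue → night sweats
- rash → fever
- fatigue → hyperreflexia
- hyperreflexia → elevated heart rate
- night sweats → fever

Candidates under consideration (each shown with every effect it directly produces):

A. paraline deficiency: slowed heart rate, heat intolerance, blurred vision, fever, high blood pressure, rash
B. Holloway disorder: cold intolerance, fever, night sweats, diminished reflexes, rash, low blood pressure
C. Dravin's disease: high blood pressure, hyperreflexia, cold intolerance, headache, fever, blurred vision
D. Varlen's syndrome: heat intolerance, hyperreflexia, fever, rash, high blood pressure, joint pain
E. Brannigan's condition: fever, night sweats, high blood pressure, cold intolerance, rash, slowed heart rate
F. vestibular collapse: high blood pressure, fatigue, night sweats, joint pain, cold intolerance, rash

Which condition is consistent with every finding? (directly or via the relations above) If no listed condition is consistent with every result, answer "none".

Checking each candidate against the observations:
(A) paraline deficiency — fails on cold intolerance, night sweats, fatigue (predicts heat intolerance, not cold intolerance)
(B) Holloway disorder — fails on high blood pressure, fatigue (predicts low blood pressure, not high blood pressure)
(C) Dravin's disease — cold intolerance yes; night sweats NO; fever yes; high blood pressure yes; fatigue NO
(D) Varlen's syndrome — fails on cold intolerance, night sweats, fatigue (predicts heat intolerance, not cold intolerance)
(E) Brannigan's condition — cold intolerance yes; night sweats yes; fever yes; high blood pressure yes; fatigue NO
(F) vestibular collapse — cold intolerance yes; night sweats yes; fever yes (via rash → fever); high blood pressure yes; fatigue yes
(F) alone accounts for all the evidence.

F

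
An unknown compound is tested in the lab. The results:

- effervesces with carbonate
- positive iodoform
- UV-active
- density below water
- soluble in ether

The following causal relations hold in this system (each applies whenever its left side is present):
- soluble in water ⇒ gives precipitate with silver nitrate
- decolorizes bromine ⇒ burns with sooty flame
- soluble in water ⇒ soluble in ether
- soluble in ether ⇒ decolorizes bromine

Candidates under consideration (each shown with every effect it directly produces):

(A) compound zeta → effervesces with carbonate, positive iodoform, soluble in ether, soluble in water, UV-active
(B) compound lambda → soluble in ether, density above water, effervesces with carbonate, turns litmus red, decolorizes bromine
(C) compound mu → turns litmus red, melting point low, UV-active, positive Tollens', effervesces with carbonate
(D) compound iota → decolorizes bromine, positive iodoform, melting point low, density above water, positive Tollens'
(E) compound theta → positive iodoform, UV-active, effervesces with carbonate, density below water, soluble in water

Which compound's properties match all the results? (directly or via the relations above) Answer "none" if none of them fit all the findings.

Testing each hypothesis:
(A) compound zeta — effervesces with carbonate match; positive iodoform match; UV-active match; density below water miss; soluble in ether match
(B) compound lambda — fails on positive iodoform, UV-active, density below water (predicts density above water, not density below water)
(C) compound mu — effervesces with carbonate match; positive iodoform miss; UV-active match; density below water miss; soluble in ether miss
(D) compound iota — effervesces with carbonate miss; positive iodoform match; UV-active miss; density below water miss; soluble in ether miss
(E) compound theta — accounts for every observation (soluble in ether through soluble in water → soluble in ether)
(E) alone accounts for all the evidence.

E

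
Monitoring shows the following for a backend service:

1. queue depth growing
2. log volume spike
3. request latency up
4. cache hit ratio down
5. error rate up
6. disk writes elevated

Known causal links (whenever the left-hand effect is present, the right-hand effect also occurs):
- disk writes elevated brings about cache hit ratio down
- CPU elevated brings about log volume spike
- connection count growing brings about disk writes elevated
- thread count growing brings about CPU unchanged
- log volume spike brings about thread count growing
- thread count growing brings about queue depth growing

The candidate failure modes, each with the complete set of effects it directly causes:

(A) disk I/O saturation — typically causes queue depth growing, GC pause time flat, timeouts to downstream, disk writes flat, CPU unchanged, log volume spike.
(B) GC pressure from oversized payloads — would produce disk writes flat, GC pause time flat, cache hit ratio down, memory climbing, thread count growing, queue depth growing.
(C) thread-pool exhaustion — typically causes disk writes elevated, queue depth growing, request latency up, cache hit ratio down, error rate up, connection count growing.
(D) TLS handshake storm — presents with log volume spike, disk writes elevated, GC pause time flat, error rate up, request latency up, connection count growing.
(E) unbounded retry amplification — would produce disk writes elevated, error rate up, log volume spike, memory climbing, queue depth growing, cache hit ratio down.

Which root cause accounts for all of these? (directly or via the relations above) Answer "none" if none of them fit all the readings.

For each candidate, compare predicted effects to what was observed:
(A) disk I/O saturation — queue depth growing match; log volume spike match; request latency up miss; cache hit ratio down miss; error rate up miss; disk writes elevated miss
(B) GC pressure from oversized payloads — fails on log volume spike, request latency up, error rate up, disk writes elevated (predicts disk writes flat, not disk writes elevated)
(C) thread-pool exhaustion — queue depth growing match; log volume spike miss; request latency up match; cache hit ratio down match; error rate up match; disk writes elevated match
(D) TLS handshake storm — queue depth growing match (via log volume spike → thread count growing → queue depth growing); log volume spike match; request latency up match; cache hit ratio down match (via disk writes elevated → cache hit ratio down); error rate up match; disk writes elevated match
(E) unbounded retry amplification — queue depth growing match; log volume spike match; request latency up miss; cache hit ratio down match; error rate up match; disk writes elevated match
(D) alone accounts for all the evidence.

D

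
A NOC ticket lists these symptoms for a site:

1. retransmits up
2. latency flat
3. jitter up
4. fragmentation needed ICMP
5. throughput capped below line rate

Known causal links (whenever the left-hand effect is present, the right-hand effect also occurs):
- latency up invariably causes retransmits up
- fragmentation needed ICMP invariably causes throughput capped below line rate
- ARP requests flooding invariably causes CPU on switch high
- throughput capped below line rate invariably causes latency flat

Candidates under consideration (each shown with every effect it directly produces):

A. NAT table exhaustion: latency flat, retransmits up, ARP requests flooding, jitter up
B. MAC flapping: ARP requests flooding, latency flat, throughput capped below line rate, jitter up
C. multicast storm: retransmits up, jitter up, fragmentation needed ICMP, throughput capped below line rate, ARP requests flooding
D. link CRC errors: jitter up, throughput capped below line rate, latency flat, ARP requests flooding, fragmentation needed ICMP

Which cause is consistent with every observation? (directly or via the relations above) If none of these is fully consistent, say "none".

For each candidate, compare predicted effects to what was observed:
(A) NAT table exhaustion — retransmits up ✓; latency flat ✓; jitter up ✓; fragmentation needed ICMP ✗; throughput capped below line rate ✗
(B) MAC flapping — retransmits up ✗; latency flat ✓; jitter up ✓; fragmentation needed ICMP ✗; throughput capped below line rate ✓
(C) multicast storm — accounts for every observation (latency flat through throughput capped below line rate → latency flat)
(D) link CRC errors — retransmits up ✗; latency flat ✓; jitter up ✓; fragmentation needed ICMP ✓; throughput capped below line rate ✓
(C) is the only candidate with no mismatches.

C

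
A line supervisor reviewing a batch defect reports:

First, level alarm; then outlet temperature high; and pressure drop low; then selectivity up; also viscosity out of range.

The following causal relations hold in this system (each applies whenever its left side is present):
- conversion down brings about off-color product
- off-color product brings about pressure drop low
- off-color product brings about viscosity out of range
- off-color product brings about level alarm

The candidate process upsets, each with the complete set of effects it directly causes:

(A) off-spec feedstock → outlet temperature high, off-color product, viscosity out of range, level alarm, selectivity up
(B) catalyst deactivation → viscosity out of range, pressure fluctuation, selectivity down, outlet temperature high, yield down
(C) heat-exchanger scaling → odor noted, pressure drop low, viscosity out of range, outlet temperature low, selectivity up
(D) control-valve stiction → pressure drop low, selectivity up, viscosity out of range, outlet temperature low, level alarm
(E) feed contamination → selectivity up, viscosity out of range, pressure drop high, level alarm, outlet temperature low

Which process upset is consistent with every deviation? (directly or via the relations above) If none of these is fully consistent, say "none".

Testing each hypothesis:
(A) off-spec feedstock — accounts for every observation (pressure drop low through off-color product → pressure drop low)
(B) catalyst deactivation — level alarm miss; outlet temperature high match; pressure drop low miss; selectivity up miss; viscosity out of range match
(C) heat-exchanger scaling — level alarm miss; outlet temperature high miss; pressure drop low match; selectivity up match; viscosity out of range match
(D) control-valve stiction — fails on outlet temperature high (predicts outlet temperature low, not outlet temperature high)
(E) feed contamination — level alarm match; outlet temperature high miss; pressure drop low miss; selectivity up match; viscosity out of range match
(A) is the only candidate with no mismatches.

A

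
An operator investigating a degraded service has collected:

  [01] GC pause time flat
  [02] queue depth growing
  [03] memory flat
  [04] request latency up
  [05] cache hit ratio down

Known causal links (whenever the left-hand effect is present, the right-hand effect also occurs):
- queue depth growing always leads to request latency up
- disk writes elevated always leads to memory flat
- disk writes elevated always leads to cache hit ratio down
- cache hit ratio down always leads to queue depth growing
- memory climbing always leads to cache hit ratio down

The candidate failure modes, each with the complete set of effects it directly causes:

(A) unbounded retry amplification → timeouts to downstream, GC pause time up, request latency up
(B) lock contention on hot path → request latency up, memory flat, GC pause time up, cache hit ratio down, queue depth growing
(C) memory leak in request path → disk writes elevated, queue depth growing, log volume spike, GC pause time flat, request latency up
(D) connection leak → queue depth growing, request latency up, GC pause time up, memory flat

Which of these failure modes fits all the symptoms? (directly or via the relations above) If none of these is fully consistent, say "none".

C

Testing each hypothesis:
(A) unbounded retry amplification — GC pause time flat -; queue depth growing -; memory flat -; request latency up +; cache hit ratio down -
(B) lock contention on hot path — fails on GC pause time flat (predicts GC pause time up, not GC pause time flat)
(C) memory leak in request path — accounts for every observation (memory flat via disk writes elevated → memory flat)
(D) connection leak — GC pause time flat -; queue depth growing +; memory flat +; request latency up +; cache hit ratio down -
Only (C) is consistent with every observation.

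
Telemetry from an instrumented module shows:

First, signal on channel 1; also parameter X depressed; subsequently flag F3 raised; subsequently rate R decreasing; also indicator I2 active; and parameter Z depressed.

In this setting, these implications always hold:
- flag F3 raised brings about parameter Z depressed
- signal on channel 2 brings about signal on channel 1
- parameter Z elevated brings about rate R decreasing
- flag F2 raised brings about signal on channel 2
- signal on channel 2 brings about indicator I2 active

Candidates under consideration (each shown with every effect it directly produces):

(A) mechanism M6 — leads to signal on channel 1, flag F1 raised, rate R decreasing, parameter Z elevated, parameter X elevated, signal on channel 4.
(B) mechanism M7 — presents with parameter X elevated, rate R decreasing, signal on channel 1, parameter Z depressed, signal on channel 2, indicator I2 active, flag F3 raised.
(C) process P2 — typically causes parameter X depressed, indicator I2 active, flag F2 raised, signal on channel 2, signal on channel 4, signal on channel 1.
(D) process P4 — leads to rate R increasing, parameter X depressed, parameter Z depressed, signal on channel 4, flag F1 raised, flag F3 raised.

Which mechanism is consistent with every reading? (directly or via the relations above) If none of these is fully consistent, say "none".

none

For each candidate, compare predicted effects to what was observed:
(A) mechanism M6 — signal on channel 1 yes; parameter X depressed NO; flag F3 raised NO; rate R decreasing yes; indicator I2 active NO; parameter Z depressed NO
(B) mechanism M7 — signal on channel 1 yes; parameter X depressed NO; flag F3 raised yes; rate R decreasing yes; indicator I2 active yes; parameter Z depressed yes
(C) process P2 — signal on channel 1 yes; parameter X depressed yes; flag F3 raised NO; rate R decreasing NO; indicator I2 active yes; parameter Z depressed NO
(D) process P4 — fails on signal on channel 1, rate R decreasing, indicator I2 active (predicts rate R increasing, not rate R decreasing)
Every candidate fails on at least one observation.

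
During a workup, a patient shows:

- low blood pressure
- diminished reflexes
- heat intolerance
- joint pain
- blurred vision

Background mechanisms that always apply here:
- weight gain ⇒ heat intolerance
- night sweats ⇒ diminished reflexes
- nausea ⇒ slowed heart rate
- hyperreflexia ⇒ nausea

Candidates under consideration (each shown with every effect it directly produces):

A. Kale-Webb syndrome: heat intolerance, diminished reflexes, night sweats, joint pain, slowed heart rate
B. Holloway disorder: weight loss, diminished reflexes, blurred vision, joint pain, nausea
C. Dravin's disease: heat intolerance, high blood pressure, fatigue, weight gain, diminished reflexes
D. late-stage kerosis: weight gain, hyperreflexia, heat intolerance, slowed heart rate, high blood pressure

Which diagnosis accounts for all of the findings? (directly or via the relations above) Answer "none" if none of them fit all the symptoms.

none

Checking each candidate against the observations:
(A) Kale-Webb syndrome — low blood pressure ✗; diminished reflexes ✓; heat intolerance ✓; joint pain ✓; blurred vision ✗
(B) Holloway disorder — does not account for low blood pressure, heat intolerance
(C) Dravin's disease — low blood pressure ✗; diminished reflexes ✓; heat intolerance ✓; joint pain ✗; blurred vision ✗
(D) late-stage kerosis — fails on low blood pressure, diminished reflexes, joint pain, blurred vision (predicts high blood pressure, not low blood pressure; predicts hyperreflexia, not diminished reflexes)
None of the listed candidates fits everything.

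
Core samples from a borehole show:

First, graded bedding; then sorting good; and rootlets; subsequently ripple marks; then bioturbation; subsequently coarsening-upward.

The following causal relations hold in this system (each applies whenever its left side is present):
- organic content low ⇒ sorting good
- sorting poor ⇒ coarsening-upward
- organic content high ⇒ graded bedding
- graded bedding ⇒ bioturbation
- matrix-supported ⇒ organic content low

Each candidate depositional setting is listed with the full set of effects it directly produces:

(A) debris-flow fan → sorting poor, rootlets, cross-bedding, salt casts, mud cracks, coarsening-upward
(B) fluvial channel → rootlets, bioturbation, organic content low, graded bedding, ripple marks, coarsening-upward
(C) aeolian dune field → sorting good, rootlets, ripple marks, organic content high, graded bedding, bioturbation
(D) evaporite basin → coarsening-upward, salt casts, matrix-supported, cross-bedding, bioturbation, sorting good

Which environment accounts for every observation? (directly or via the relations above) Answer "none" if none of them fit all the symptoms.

B

Checking each candidate against the observations:
(A) debris-flow fan — fails on graded bedding, sorting good, ripple marks, bioturbation (predicts sorting poor, not sorting good)
(B) fluvial channel — graded bedding yes; sorting good yes (by organic content low → sorting good); rootlets yes; ripple marks yes; bioturbation yes; coarsening-upward yes
(C) aeolian dune field — graded bedding yes; sorting good yes; rootlets yes; ripple marks yes; bioturbation yes; coarsening-upward NO
(D) evaporite basin — does not account for graded bedding, rootlets, ripple marks
(B) alone accounts for all the evidence.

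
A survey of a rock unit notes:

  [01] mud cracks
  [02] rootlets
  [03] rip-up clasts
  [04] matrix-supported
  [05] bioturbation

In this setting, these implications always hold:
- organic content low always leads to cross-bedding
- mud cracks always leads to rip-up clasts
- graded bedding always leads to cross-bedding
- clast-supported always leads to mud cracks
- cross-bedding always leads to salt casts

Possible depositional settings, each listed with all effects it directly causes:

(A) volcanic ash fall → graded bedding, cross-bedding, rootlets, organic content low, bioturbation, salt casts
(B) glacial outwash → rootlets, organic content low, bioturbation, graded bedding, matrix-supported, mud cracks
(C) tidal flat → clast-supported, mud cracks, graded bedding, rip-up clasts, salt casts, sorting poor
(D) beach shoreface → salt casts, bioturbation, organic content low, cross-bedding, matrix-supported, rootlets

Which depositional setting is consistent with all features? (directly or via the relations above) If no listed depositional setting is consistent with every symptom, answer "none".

B

Checking each candidate against the observations:
(A) volcanic ash fall — does not account for mud cracks, rip-up clasts, matrix-supported
(B) glacial outwash — accounts for every observation (rip-up clasts via mud cracks → rip-up clasts)
(C) tidal flat — mud cracks match; rootlets miss; rip-up clasts match; matrix-supported miss; bioturbation miss
(D) beach shoreface — mud cracks miss; rootlets match; rip-up clasts miss; matrix-supported match; bioturbation match
(B) alone accounts for all the evidence.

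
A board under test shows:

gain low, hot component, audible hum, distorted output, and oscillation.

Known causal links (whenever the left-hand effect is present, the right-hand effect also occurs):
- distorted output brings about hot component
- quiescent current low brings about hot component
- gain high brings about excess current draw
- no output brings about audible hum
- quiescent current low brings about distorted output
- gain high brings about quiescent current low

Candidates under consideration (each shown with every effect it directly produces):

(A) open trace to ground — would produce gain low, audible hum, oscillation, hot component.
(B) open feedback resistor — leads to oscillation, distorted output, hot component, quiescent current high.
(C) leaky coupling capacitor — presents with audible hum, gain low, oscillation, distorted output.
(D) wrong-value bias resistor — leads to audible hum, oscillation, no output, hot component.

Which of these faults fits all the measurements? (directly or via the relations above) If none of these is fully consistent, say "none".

Per-candidate check:
(A) open trace to ground — gain low yes; hot component yes; audible hum yes; distorted output NO; oscillation yes
(B) open feedback resistor — gain low NO; hot component yes; audible hum NO; distorted output yes; oscillation yes
(C) leaky coupling capacitor — gain low yes; hot component yes (through distorted output → hot component); audible hum yes; distorted output yes; oscillation yes
(D) wrong-value bias resistor — does not account for gain low, distorted output
(C) is the only candidate with no mismatches.

C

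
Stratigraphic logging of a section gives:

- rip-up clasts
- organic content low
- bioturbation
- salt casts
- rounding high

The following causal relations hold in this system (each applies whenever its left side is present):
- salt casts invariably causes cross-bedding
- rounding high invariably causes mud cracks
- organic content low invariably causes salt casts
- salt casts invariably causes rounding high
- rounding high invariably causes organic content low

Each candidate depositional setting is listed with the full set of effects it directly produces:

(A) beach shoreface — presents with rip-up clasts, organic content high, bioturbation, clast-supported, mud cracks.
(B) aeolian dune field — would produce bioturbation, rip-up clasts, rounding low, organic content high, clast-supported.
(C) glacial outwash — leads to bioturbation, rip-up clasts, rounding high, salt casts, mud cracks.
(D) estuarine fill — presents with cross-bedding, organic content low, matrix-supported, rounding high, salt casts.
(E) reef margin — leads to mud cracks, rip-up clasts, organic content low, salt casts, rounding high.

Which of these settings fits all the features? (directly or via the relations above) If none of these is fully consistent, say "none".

C

Testing each hypothesis:
(A) beach shoreface — rip-up clasts yes; organic content low NO; bioturbation yes; salt casts NO; rounding high NO
(B) aeolian dune field — fails on organic content low, salt casts, rounding high (predicts organic content high, not organic content low; predicts rounding low, not rounding high)
(C) glacial outwash — accounts for every observation (organic content low via rounding high → organic content low)
(D) estuarine fill — rip-up clasts NO; organic content low yes; bioturbation NO; salt casts yes; rounding high yes
(E) reef margin — does not account for bioturbation
(C) is the only candidate with no mismatches.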